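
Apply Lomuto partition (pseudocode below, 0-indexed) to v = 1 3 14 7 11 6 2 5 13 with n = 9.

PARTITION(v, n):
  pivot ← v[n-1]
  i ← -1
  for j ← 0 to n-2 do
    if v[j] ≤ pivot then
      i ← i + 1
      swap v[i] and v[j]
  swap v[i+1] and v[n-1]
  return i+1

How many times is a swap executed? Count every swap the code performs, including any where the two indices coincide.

8

pivot = v[8] = 13; i = -1
j=0: v[0]=1 ≤ 13 → i=0, swap v[0],v[0] (no change) → 1 3 14 7 11 6 2 5 13
j=1: v[1]=3 ≤ 13 → i=1, swap v[1],v[1] (no change) → 1 3 14 7 11 6 2 5 13
j=2: v[2]=14 > 13 → no swap
j=3: v[3]=7 ≤ 13 → i=2, swap v[2],v[3] → 1 3 7 14 11 6 2 5 13
j=4: v[4]=11 ≤ 13 → i=3, swap v[3],v[4] → 1 3 7 11 14 6 2 5 13
j=5: v[5]=6 ≤ 13 → i=4, swap v[4],v[5] → 1 3 7 11 6 14 2 5 13
j=6: v[6]=2 ≤ 13 → i=5, swap v[5],v[6] → 1 3 7 11 6 2 14 5 13
j=7: v[7]=5 ≤ 13 → i=6, swap v[6],v[7] → 1 3 7 11 6 2 5 14 13
final swap v[7],v[8] → 1 3 7 11 6 2 5 13 14; return 7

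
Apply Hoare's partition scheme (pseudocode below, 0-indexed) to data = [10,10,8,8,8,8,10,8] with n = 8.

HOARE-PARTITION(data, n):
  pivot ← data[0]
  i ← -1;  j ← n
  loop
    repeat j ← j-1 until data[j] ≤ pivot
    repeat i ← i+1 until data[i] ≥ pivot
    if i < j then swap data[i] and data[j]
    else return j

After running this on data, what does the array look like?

pivot = data[0] = 10; i = -1, j = 8
j→7 (data[7]=8≤10), i→0 (data[0]=10≥10); i<j, swap → [8,10,8,8,8,8,10,10]
j→6 (data[6]=10≤10), i→1 (data[1]=10≥10); i<j, swap → [8,10,8,8,8,8,10,10]
j→5, i→6; i≥j, return j=5. data = [8,10,8,8,8,8,10,10]

[8,10,8,8,8,8,10,10]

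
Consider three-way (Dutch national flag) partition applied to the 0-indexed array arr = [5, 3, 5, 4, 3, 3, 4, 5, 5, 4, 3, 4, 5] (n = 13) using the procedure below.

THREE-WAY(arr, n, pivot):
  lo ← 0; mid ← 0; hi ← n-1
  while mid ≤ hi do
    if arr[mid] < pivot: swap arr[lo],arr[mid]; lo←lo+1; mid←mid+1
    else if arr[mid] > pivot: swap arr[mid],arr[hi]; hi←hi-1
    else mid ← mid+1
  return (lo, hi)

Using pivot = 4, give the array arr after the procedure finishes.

[3, 3, 3, 3, 4, 4, 4, 4, 5, 5, 5, 5, 5]

pivot = 4; lo=0, mid=0, hi=12
arr[mid]=5>4: swap arr[0],arr[12]; hi=11 → [5, 3, 5, 4, 3, 3, 4, 5, 5, 4, 3, 4, 5]
arr[mid]=5>4: swap arr[0],arr[11]; hi=10 → [4, 3, 5, 4, 3, 3, 4, 5, 5, 4, 3, 5, 5]
arr[mid]=4=4: mid=1
arr[mid]=3<4: swap arr[0],arr[1]; lo=1,mid=2 → [3, 4, 5, 4, 3, 3, 4, 5, 5, 4, 3, 5, 5]
arr[mid]=5>4: swap arr[2],arr[10]; hi=9 → [3, 4, 3, 4, 3, 3, 4, 5, 5, 4, 5, 5, 5]
arr[mid]=3<4: swap arr[1],arr[2]; lo=2,mid=3 → [3, 3, 4, 4, 3, 3, 4, 5, 5, 4, 5, 5, 5]
arr[mid]=4=4: mid=4
arr[mid]=3<4: swap arr[2],arr[4]; lo=3,mid=5 → [3, 3, 3, 4, 4, 3, 4, 5, 5, 4, 5, 5, 5]
arr[mid]=3<4: swap arr[3],arr[5]; lo=4,mid=6 → [3, 3, 3, 3, 4, 4, 4, 5, 5, 4, 5, 5, 5]
arr[mid]=4=4: mid=7
arr[mid]=5>4: swap arr[7],arr[9]; hi=8 → [3, 3, 3, 3, 4, 4, 4, 4, 5, 5, 5, 5, 5]
arr[mid]=4=4: mid=8
arr[mid]=5>4: swap arr[8],arr[8]; hi=7 → [3, 3, 3, 3, 4, 4, 4, 4, 5, 5, 5, 5, 5]
end: lo=4, hi=7; arr = [3, 3, 3, 3, 4, 4, 4, 4, 5, 5, 5, 5, 5]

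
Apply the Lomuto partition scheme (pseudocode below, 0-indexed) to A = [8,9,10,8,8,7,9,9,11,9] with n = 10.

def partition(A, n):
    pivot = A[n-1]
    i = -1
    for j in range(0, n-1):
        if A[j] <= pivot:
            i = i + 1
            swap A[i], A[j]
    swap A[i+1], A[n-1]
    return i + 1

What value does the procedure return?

pivot = A[9] = 9; i = -1
j=0: A[0]=8 ≤ 9 → i=0, swap A[0],A[0] (no change) → [8,9,10,8,8,7,9,9,11,9]
j=1: A[1]=9 ≤ 9 → i=1, swap A[1],A[1] (no change) → [8,9,10,8,8,7,9,9,11,9]
j=2: A[2]=10 > 9 → no swap
j=3: A[3]=8 ≤ 9 → i=2, swap A[2],A[3] → [8,9,8,10,8,7,9,9,11,9]
j=4: A[4]=8 ≤ 9 → i=3, swap A[3],A[4] → [8,9,8,8,10,7,9,9,11,9]
j=5: A[5]=7 ≤ 9 → i=4, swap A[4],A[5] → [8,9,8,8,7,10,9,9,11,9]
j=6: A[6]=9 ≤ 9 → i=5, swap A[5],A[6] → [8,9,8,8,7,9,10,9,11,9]
j=7: A[7]=9 ≤ 9 → i=6, swap A[6],A[7] → [8,9,8,8,7,9,9,10,11,9]
j=8: A[8]=11 > 9 → no swap
final swap A[7],A[9] → [8,9,8,8,7,9,9,9,11,10]; return 7

7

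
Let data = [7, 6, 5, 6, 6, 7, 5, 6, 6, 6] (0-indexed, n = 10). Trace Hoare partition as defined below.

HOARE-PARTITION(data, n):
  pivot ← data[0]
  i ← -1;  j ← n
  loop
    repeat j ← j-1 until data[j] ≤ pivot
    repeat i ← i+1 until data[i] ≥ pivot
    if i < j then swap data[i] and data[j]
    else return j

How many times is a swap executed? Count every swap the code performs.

pivot = data[0] = 7; i = -1, j = 10
j→9 (data[9]=6≤7), i→0 (data[0]=7≥7); i<j, swap → [6, 6, 5, 6, 6, 7, 5, 6, 6, 7]
j→8 (data[8]=6≤7), i→5 (data[5]=7≥7); i<j, swap → [6, 6, 5, 6, 6, 6, 5, 6, 7, 7]
j→7, i→8; i≥j, return j=7. data = [6, 6, 5, 6, 6, 6, 5, 6, 7, 7]

2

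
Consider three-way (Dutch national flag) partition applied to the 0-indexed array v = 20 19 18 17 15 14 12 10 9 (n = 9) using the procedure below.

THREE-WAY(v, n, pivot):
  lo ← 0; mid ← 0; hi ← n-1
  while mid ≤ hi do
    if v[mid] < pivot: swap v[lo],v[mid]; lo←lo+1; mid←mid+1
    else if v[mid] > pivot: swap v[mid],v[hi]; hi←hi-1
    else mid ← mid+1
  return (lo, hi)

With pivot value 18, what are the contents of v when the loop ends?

9 10 17 15 14 12 18 19 20

pivot = 18; lo=0, mid=0, hi=8
v[mid]=20>18: swap v[0],v[8]; hi=7 → 9 19 18 17 15 14 12 10 20
v[mid]=9<18: swap v[0],v[0]; lo=1,mid=1 → 9 19 18 17 15 14 12 10 20
v[mid]=19>18: swap v[1],v[7]; hi=6 → 9 10 18 17 15 14 12 19 20
v[mid]=10<18: swap v[1],v[1]; lo=2,mid=2 → 9 10 18 17 15 14 12 19 20
v[mid]=18=18: mid=3
v[mid]=17<18: swap v[2],v[3]; lo=3,mid=4 → 9 10 17 18 15 14 12 19 20
v[mid]=15<18: swap v[3],v[4]; lo=4,mid=5 → 9 10 17 15 18 14 12 19 20
v[mid]=14<18: swap v[4],v[5]; lo=5,mid=6 → 9 10 17 15 14 18 12 19 20
v[mid]=12<18: swap v[5],v[6]; lo=6,mid=7 → 9 10 17 15 14 12 18 19 20
end: lo=6, hi=6; v = 9 10 17 15 14 12 18 19 20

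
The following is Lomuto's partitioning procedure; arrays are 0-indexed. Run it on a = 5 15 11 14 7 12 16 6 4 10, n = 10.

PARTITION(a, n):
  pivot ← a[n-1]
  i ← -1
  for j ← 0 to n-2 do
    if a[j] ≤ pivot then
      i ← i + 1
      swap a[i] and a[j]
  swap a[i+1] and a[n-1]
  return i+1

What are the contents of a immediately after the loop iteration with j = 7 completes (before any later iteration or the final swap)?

pivot=10, i=-1
j=0: 5≤10, i=0, swap(0,0) ⇒ 5 15 11 14 7 12 16 6 4 10
j=1: 15>10, skip
j=2: 11>10, skip
j=3: 14>10, skip
j=4: 7≤10, i=1, swap(1,4) ⇒ 5 7 11 14 15 12 16 6 4 10
j=5: 12>10, skip
j=6: 16>10, skip
j=7: 6≤10, i=2, swap(2,7) ⇒ 5 7 6 14 15 12 16 11 4 10
(after j=7) a = 5 7 6 14 15 12 16 11 4 10

5 7 6 14 15 12 16 11 4 10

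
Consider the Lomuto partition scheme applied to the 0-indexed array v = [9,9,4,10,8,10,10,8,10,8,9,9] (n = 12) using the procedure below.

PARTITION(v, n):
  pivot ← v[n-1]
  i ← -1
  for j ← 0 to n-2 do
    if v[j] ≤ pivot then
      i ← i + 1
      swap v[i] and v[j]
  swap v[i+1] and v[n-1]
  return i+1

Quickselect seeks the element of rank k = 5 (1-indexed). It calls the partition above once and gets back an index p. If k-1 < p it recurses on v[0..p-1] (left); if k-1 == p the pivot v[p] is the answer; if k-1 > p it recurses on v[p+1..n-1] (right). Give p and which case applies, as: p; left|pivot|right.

7; left

pivot = v[11] = 9; i = -1
j=0: v[0]=9 ≤ 9 → i=0, swap v[0],v[0] (no change) → [9,9,4,10,8,10,10,8,10,8,9,9]
j=1: v[1]=9 ≤ 9 → i=1, swap v[1],v[1] (no change) → [9,9,4,10,8,10,10,8,10,8,9,9]
j=2: v[2]=4 ≤ 9 → i=2, swap v[2],v[2] (no change) → [9,9,4,10,8,10,10,8,10,8,9,9]
j=3: v[3]=10 > 9 → no swap
j=4: v[4]=8 ≤ 9 → i=3, swap v[3],v[4] → [9,9,4,8,10,10,10,8,10,8,9,9]
j=5: v[5]=10 > 9 → no swap
j=6: v[6]=10 > 9 → no swap
j=7: v[7]=8 ≤ 9 → i=4, swap v[4],v[7] → [9,9,4,8,8,10,10,10,10,8,9,9]
j=8: v[8]=10 > 9 → no swap
j=9: v[9]=8 ≤ 9 → i=5, swap v[5],v[9] → [9,9,4,8,8,8,10,10,10,10,9,9]
j=10: v[10]=9 ≤ 9 → i=6, swap v[6],v[10] → [9,9,4,8,8,8,9,10,10,10,10,9]
final swap v[7],v[11] → [9,9,4,8,8,8,9,9,10,10,10,10]; return 7
p = 7; k-1 = 4 < 7 ⇒ left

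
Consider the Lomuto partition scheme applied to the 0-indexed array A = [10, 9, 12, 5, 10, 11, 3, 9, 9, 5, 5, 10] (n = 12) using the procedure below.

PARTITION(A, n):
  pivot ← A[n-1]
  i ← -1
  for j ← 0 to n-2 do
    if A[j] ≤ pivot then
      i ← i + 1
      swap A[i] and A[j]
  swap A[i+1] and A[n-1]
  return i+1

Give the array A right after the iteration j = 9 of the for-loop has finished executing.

[10, 9, 5, 10, 3, 9, 9, 5, 12, 11, 5, 10]

pivot=10, i=-1
j=0: 10≤10, i=0, swap(0,0) ⇒ [10, 9, 12, 5, 10, 11, 3, 9, 9, 5, 5, 10]
j=1: 9≤10, i=1, swap(1,1) ⇒ [10, 9, 12, 5, 10, 11, 3, 9, 9, 5, 5, 10]
j=2: 12>10, skip
j=3: 5≤10, i=2, swap(2,3) ⇒ [10, 9, 5, 12, 10, 11, 3, 9, 9, 5, 5, 10]
j=4: 10≤10, i=3, swap(3,4) ⇒ [10, 9, 5, 10, 12, 11, 3, 9, 9, 5, 5, 10]
j=5: 11>10, skip
j=6: 3≤10, i=4, swap(4,6) ⇒ [10, 9, 5, 10, 3, 11, 12, 9, 9, 5, 5, 10]
j=7: 9≤10, i=5, swap(5,7) ⇒ [10, 9, 5, 10, 3, 9, 12, 11, 9, 5, 5, 10]
j=8: 9≤10, i=6, swap(6,8) ⇒ [10, 9, 5, 10, 3, 9, 9, 11, 12, 5, 5, 10]
j=9: 5≤10, i=7, swap(7,9) ⇒ [10, 9, 5, 10, 3, 9, 9, 5, 12, 11, 5, 10]
(after j=9) A = [10, 9, 5, 10, 3, 9, 9, 5, 12, 11, 5, 10]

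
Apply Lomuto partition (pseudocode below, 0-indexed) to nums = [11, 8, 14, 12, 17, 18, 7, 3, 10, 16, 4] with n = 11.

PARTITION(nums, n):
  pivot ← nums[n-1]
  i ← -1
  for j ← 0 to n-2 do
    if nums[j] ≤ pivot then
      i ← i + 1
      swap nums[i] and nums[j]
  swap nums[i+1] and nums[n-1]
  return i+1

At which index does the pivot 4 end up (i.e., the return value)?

1

pivot=4, i=-1
j=0: 11>4, skip
j=1: 8>4, skip
j=2: 14>4, skip
j=3: 12>4, skip
j=4: 17>4, skip
j=5: 18>4, skip
j=6: 7>4, skip
j=7: 3≤4, i=0, swap(0,7) ⇒ [3, 8, 14, 12, 17, 18, 7, 11, 10, 16, 4]
j=8: 10>4, skip
j=9: 16>4, skip
swap(1,10) ⇒ [3, 4, 14, 12, 17, 18, 7, 11, 10, 16, 8]; return 1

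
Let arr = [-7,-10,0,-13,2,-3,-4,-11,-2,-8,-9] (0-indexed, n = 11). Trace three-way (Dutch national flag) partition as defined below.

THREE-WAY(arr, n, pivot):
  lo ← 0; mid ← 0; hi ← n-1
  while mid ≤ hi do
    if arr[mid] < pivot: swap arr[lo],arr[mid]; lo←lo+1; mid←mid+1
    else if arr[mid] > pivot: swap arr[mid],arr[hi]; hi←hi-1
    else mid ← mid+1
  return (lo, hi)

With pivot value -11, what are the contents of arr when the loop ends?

pivot = -11; lo=0, mid=0, hi=10
arr[mid]=-7>-11: swap arr[0],arr[10]; hi=9 → [-9,-10,0,-13,2,-3,-4,-11,-2,-8,-7]
arr[mid]=-9>-11: swap arr[0],arr[9]; hi=8 → [-8,-10,0,-13,2,-3,-4,-11,-2,-9,-7]
arr[mid]=-8>-11: swap arr[0],arr[8]; hi=7 → [-2,-10,0,-13,2,-3,-4,-11,-8,-9,-7]
arr[mid]=-2>-11: swap arr[0],arr[7]; hi=6 → [-11,-10,0,-13,2,-3,-4,-2,-8,-9,-7]
arr[mid]=-11=-11: mid=1
arr[mid]=-10>-11: swap arr[1],arr[6]; hi=5 → [-11,-4,0,-13,2,-3,-10,-2,-8,-9,-7]
arr[mid]=-4>-11: swap arr[1],arr[5]; hi=4 → [-11,-3,0,-13,2,-4,-10,-2,-8,-9,-7]
arr[mid]=-3>-11: swap arr[1],arr[4]; hi=3 → [-11,2,0,-13,-3,-4,-10,-2,-8,-9,-7]
arr[mid]=2>-11: swap arr[1],arr[3]; hi=2 → [-11,-13,0,2,-3,-4,-10,-2,-8,-9,-7]
arr[mid]=-13<-11: swap arr[0],arr[1]; lo=1,mid=2 → [-13,-11,0,2,-3,-4,-10,-2,-8,-9,-7]
arr[mid]=0>-11: swap arr[2],arr[2]; hi=1 → [-13,-11,0,2,-3,-4,-10,-2,-8,-9,-7]
end: lo=1, hi=1; arr = [-13,-11,0,2,-3,-4,-10,-2,-8,-9,-7]

[-13,-11,0,2,-3,-4,-10,-2,-8,-9,-7]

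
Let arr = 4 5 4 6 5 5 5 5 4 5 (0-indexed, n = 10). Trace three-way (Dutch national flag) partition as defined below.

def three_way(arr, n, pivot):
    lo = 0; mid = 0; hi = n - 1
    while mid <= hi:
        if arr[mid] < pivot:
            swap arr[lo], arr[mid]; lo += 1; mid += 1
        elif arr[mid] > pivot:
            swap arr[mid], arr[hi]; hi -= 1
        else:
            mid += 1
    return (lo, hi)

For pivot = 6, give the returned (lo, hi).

pivot = 6; lo=0, mid=0, hi=9
arr[mid]=4<6: swap arr[0],arr[0]; lo=1,mid=1 → 4 5 4 6 5 5 5 5 4 5
arr[mid]=5<6: swap arr[1],arr[1]; lo=2,mid=2 → 4 5 4 6 5 5 5 5 4 5
arr[mid]=4<6: swap arr[2],arr[2]; lo=3,mid=3 → 4 5 4 6 5 5 5 5 4 5
arr[mid]=6=6: mid=4
arr[mid]=5<6: swap arr[3],arr[4]; lo=4,mid=5 → 4 5 4 5 6 5 5 5 4 5
arr[mid]=5<6: swap arr[4],arr[5]; lo=5,mid=6 → 4 5 4 5 5 6 5 5 4 5
arr[mid]=5<6: swap arr[5],arr[6]; lo=6,mid=7 → 4 5 4 5 5 5 6 5 4 5
arr[mid]=5<6: swap arr[6],arr[7]; lo=7,mid=8 → 4 5 4 5 5 5 5 6 4 5
arr[mid]=4<6: swap arr[7],arr[8]; lo=8,mid=9 → 4 5 4 5 5 5 5 4 6 5
arr[mid]=5<6: swap arr[8],arr[9]; lo=9,mid=10 → 4 5 4 5 5 5 5 4 5 6
end: lo=9, hi=9; arr = 4 5 4 5 5 5 5 4 5 6

(9, 9)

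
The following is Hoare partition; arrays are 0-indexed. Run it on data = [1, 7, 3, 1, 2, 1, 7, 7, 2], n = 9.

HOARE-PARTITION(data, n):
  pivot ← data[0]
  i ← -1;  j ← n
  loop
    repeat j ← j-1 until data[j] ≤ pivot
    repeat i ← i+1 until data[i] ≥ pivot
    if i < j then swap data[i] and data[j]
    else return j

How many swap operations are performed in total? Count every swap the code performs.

pivot=1
j stops at 5 (1), i stops at 0 (1); swap ⇒ [1, 7, 3, 1, 2, 1, 7, 7, 2]
j stops at 3 (1), i stops at 1 (7); swap ⇒ [1, 1, 3, 7, 2, 1, 7, 7, 2]
j stops at 1, i stops at 2; i≥j ⇒ return 1. data=[1, 1, 3, 7, 2, 1, 7, 7, 2]

2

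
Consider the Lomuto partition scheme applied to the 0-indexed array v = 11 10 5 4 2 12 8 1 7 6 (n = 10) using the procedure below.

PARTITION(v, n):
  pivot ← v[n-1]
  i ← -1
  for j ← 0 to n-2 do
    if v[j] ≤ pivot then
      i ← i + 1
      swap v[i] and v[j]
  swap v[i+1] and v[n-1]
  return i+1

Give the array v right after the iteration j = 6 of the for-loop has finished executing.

5 4 2 10 11 12 8 1 7 6

pivot=6, i=-1
j=0: 11>6, skip
j=1: 10>6, skip
j=2: 5≤6, i=0, swap(0,2) ⇒ 5 10 11 4 2 12 8 1 7 6
j=3: 4≤6, i=1, swap(1,3) ⇒ 5 4 11 10 2 12 8 1 7 6
j=4: 2≤6, i=2, swap(2,4) ⇒ 5 4 2 10 11 12 8 1 7 6
j=5: 12>6, skip
j=6: 8>6, skip
(after j=6) v = 5 4 2 10 11 12 8 1 7 6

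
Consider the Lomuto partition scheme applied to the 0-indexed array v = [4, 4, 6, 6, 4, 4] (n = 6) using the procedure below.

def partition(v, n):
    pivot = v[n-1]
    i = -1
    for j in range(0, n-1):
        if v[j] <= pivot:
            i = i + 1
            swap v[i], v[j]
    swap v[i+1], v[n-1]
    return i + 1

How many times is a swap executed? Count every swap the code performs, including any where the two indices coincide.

4

pivot = v[5] = 4; i = -1
j=0: v[0]=4 ≤ 4 → i=0, swap v[0],v[0] (no change) → [4, 4, 6, 6, 4, 4]
j=1: v[1]=4 ≤ 4 → i=1, swap v[1],v[1] (no change) → [4, 4, 6, 6, 4, 4]
j=2: v[2]=6 > 4 → no swap
j=3: v[3]=6 > 4 → no swap
j=4: v[4]=4 ≤ 4 → i=2, swap v[2],v[4] → [4, 4, 4, 6, 6, 4]
final swap v[3],v[5] → [4, 4, 4, 4, 6, 6]; return 3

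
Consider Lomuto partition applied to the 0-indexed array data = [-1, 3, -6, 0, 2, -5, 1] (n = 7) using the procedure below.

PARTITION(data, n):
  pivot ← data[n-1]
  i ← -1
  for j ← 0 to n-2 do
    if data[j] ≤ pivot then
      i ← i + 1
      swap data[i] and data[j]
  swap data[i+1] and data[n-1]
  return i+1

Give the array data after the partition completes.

pivot = data[6] = 1; i = -1
j=0: data[0]=-1 ≤ 1 → i=0, swap data[0],data[0] (no change) → [-1, 3, -6, 0, 2, -5, 1]
j=1: data[1]=3 > 1 → no swap
j=2: data[2]=-6 ≤ 1 → i=1, swap data[1],data[2] → [-1, -6, 3, 0, 2, -5, 1]
j=3: data[3]=0 ≤ 1 → i=2, swap data[2],data[3] → [-1, -6, 0, 3, 2, -5, 1]
j=4: data[4]=2 > 1 → no swap
j=5: data[5]=-5 ≤ 1 → i=3, swap data[3],data[5] → [-1, -6, 0, -5, 2, 3, 1]
final swap data[4],data[6] → [-1, -6, 0, -5, 1, 3, 2]; return 4

[-1, -6, 0, -5, 1, 3, 2]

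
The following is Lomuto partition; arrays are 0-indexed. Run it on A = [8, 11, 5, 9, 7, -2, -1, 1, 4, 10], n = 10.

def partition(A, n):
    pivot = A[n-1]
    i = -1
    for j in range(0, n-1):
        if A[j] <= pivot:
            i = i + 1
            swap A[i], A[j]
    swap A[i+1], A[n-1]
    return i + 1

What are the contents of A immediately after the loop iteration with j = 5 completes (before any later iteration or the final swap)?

[8, 5, 9, 7, -2, 11, -1, 1, 4, 10]

pivot=10, i=-1
j=0: 8≤10, i=0, swap(0,0) ⇒ [8, 11, 5, 9, 7, -2, -1, 1, 4, 10]
j=1: 11>10, skip
j=2: 5≤10, i=1, swap(1,2) ⇒ [8, 5, 11, 9, 7, -2, -1, 1, 4, 10]
j=3: 9≤10, i=2, swap(2,3) ⇒ [8, 5, 9, 11, 7, -2, -1, 1, 4, 10]
j=4: 7≤10, i=3, swap(3,4) ⇒ [8, 5, 9, 7, 11, -2, -1, 1, 4, 10]
j=5: -2≤10, i=4, swap(4,5) ⇒ [8, 5, 9, 7, -2, 11, -1, 1, 4, 10]
(after j=5) A = [8, 5, 9, 7, -2, 11, -1, 1, 4, 10]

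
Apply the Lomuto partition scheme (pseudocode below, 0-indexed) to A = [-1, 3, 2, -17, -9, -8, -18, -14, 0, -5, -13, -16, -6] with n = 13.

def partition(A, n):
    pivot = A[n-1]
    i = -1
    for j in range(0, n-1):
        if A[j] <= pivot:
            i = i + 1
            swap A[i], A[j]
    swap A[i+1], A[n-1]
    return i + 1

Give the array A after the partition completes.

pivot = A[12] = -6; i = -1
j=0: A[0]=-1 > -6 → no swap
j=1: A[1]=3 > -6 → no swap
j=2: A[2]=2 > -6 → no swap
j=3: A[3]=-17 ≤ -6 → i=0, swap A[0],A[3] → [-17, 3, 2, -1, -9, -8, -18, -14, 0, -5, -13, -16, -6]
j=4: A[4]=-9 ≤ -6 → i=1, swap A[1],A[4] → [-17, -9, 2, -1, 3, -8, -18, -14, 0, -5, -13, -16, -6]
j=5: A[5]=-8 ≤ -6 → i=2, swap A[2],A[5] → [-17, -9, -8, -1, 3, 2, -18, -14, 0, -5, -13, -16, -6]
j=6: A[6]=-18 ≤ -6 → i=3, swap A[3],A[6] → [-17, -9, -8, -18, 3, 2, -1, -14, 0, -5, -13, -16, -6]
j=7: A[7]=-14 ≤ -6 → i=4, swap A[4],A[7] → [-17, -9, -8, -18, -14, 2, -1, 3, 0, -5, -13, -16, -6]
j=8: A[8]=0 > -6 → no swap
j=9: A[9]=-5 > -6 → no swap
j=10: A[10]=-13 ≤ -6 → i=5, swap A[5],A[10] → [-17, -9, -8, -18, -14, -13, -1, 3, 0, -5, 2, -16, -6]
j=11: A[11]=-16 ≤ -6 → i=6, swap A[6],A[11] → [-17, -9, -8, -18, -14, -13, -16, 3, 0, -5, 2, -1, -6]
final swap A[7],A[12] → [-17, -9, -8, -18, -14, -13, -16, -6, 0, -5, 2, -1, 3]; return 7

[-17, -9, -8, -18, -14, -13, -16, -6, 0, -5, 2, -1, 3]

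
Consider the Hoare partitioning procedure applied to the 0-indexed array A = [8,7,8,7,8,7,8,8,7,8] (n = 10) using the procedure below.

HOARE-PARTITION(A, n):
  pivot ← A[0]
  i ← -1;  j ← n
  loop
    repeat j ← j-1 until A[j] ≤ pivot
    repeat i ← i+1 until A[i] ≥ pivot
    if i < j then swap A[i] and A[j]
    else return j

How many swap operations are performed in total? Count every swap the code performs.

3

pivot=8
j stops at 9 (8), i stops at 0 (8); swap ⇒ [8,7,8,7,8,7,8,8,7,8]
j stops at 8 (7), i stops at 2 (8); swap ⇒ [8,7,7,7,8,7,8,8,8,8]
j stops at 7 (8), i stops at 4 (8); swap ⇒ [8,7,7,7,8,7,8,8,8,8]
j stops at 6, i stops at 6; i≥j ⇒ return 6. A=[8,7,7,7,8,7,8,8,8,8]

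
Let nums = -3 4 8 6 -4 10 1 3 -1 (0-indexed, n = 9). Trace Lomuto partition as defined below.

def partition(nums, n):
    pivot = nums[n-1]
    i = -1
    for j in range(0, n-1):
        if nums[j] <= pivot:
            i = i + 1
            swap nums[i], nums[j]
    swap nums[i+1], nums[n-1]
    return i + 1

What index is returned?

pivot = nums[8] = -1; i = -1
j=0: nums[0]=-3 ≤ -1 → i=0, swap nums[0],nums[0] (no change) → -3 4 8 6 -4 10 1 3 -1
j=1: nums[1]=4 > -1 → no swap
j=2: nums[2]=8 > -1 → no swap
j=3: nums[3]=6 > -1 → no swap
j=4: nums[4]=-4 ≤ -1 → i=1, swap nums[1],nums[4] → -3 -4 8 6 4 10 1 3 -1
j=5: nums[5]=10 > -1 → no swap
j=6: nums[6]=1 > -1 → no swap
j=7: nums[7]=3 > -1 → no swap
final swap nums[2],nums[8] → -3 -4 -1 6 4 10 1 3 8; return 2

2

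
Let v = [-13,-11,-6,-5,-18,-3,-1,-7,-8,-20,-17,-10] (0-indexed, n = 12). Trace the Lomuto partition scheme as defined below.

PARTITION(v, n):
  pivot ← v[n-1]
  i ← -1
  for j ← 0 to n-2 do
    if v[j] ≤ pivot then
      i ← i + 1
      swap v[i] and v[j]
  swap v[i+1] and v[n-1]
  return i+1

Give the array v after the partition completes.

[-13,-11,-18,-20,-17,-10,-1,-7,-8,-5,-6,-3]

pivot = v[11] = -10; i = -1
j=0: v[0]=-13 ≤ -10 → i=0, swap v[0],v[0] (no change) → [-13,-11,-6,-5,-18,-3,-1,-7,-8,-20,-17,-10]
j=1: v[1]=-11 ≤ -10 → i=1, swap v[1],v[1] (no change) → [-13,-11,-6,-5,-18,-3,-1,-7,-8,-20,-17,-10]
j=2: v[2]=-6 > -10 → no swap
j=3: v[3]=-5 > -10 → no swap
j=4: v[4]=-18 ≤ -10 → i=2, swap v[2],v[4] → [-13,-11,-18,-5,-6,-3,-1,-7,-8,-20,-17,-10]
j=5: v[5]=-3 > -10 → no swap
j=6: v[6]=-1 > -10 → no swap
j=7: v[7]=-7 > -10 → no swap
j=8: v[8]=-8 > -10 → no swap
j=9: v[9]=-20 ≤ -10 → i=3, swap v[3],v[9] → [-13,-11,-18,-20,-6,-3,-1,-7,-8,-5,-17,-10]
j=10: v[10]=-17 ≤ -10 → i=4, swap v[4],v[10] → [-13,-11,-18,-20,-17,-3,-1,-7,-8,-5,-6,-10]
final swap v[5],v[11] → [-13,-11,-18,-20,-17,-10,-1,-7,-8,-5,-6,-3]; return 5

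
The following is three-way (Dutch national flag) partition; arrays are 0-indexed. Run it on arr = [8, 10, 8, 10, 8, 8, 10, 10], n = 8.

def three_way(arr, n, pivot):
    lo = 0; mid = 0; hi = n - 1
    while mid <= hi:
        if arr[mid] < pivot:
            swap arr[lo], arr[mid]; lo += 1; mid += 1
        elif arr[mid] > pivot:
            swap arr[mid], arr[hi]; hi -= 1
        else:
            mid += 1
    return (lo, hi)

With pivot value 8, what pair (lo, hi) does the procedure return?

(0, 3)

pivot = 8; lo=0, mid=0, hi=7
arr[mid]=8=8: mid=1
arr[mid]=10>8: swap arr[1],arr[7]; hi=6 → [8, 10, 8, 10, 8, 8, 10, 10]
arr[mid]=10>8: swap arr[1],arr[6]; hi=5 → [8, 10, 8, 10, 8, 8, 10, 10]
arr[mid]=10>8: swap arr[1],arr[5]; hi=4 → [8, 8, 8, 10, 8, 10, 10, 10]
arr[mid]=8=8: mid=2
arr[mid]=8=8: mid=3
arr[mid]=10>8: swap arr[3],arr[4]; hi=3 → [8, 8, 8, 8, 10, 10, 10, 10]
arr[mid]=8=8: mid=4
end: lo=0, hi=3; arr = [8, 8, 8, 8, 10, 10, 10, 10]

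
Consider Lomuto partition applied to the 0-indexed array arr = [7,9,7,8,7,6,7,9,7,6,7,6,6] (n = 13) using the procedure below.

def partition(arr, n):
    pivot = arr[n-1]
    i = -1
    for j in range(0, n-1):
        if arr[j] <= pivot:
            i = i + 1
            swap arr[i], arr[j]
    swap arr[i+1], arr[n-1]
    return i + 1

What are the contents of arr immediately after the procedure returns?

pivot = arr[12] = 6; i = -1
j=0: arr[0]=7 > 6 → no swap
j=1: arr[1]=9 > 6 → no swap
j=2: arr[2]=7 > 6 → no swap
j=3: arr[3]=8 > 6 → no swap
j=4: arr[4]=7 > 6 → no swap
j=5: arr[5]=6 ≤ 6 → i=0, swap arr[0],arr[5] → [6,9,7,8,7,7,7,9,7,6,7,6,6]
j=6: arr[6]=7 > 6 → no swap
j=7: arr[7]=9 > 6 → no swap
j=8: arr[8]=7 > 6 → no swap
j=9: arr[9]=6 ≤ 6 → i=1, swap arr[1],arr[9] → [6,6,7,8,7,7,7,9,7,9,7,6,6]
j=10: arr[10]=7 > 6 → no swap
j=11: arr[11]=6 ≤ 6 → i=2, swap arr[2],arr[11] → [6,6,6,8,7,7,7,9,7,9,7,7,6]
final swap arr[3],arr[12] → [6,6,6,6,7,7,7,9,7,9,7,7,8]; return 3

[6,6,6,6,7,7,7,9,7,9,7,7,8]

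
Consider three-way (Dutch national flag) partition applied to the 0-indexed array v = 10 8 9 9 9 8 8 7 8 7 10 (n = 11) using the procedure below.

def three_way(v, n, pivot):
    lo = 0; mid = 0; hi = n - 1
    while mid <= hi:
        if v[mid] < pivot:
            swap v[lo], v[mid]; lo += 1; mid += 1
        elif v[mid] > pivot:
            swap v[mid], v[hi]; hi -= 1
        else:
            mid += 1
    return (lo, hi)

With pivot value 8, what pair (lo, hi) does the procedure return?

(2, 5)

pivot = 8; lo=0, mid=0, hi=10
v[mid]=10>8: swap v[0],v[10]; hi=9 → 10 8 9 9 9 8 8 7 8 7 10
v[mid]=10>8: swap v[0],v[9]; hi=8 → 7 8 9 9 9 8 8 7 8 10 10
v[mid]=7<8: swap v[0],v[0]; lo=1,mid=1 → 7 8 9 9 9 8 8 7 8 10 10
v[mid]=8=8: mid=2
v[mid]=9>8: swap v[2],v[8]; hi=7 → 7 8 8 9 9 8 8 7 9 10 10
v[mid]=8=8: mid=3
v[mid]=9>8: swap v[3],v[7]; hi=6 → 7 8 8 7 9 8 8 9 9 10 10
v[mid]=7<8: swap v[1],v[3]; lo=2,mid=4 → 7 7 8 8 9 8 8 9 9 10 10
v[mid]=9>8: swap v[4],v[6]; hi=5 → 7 7 8 8 8 8 9 9 9 10 10
v[mid]=8=8: mid=5
v[mid]=8=8: mid=6
end: lo=2, hi=5; v = 7 7 8 8 8 8 9 9 9 10 10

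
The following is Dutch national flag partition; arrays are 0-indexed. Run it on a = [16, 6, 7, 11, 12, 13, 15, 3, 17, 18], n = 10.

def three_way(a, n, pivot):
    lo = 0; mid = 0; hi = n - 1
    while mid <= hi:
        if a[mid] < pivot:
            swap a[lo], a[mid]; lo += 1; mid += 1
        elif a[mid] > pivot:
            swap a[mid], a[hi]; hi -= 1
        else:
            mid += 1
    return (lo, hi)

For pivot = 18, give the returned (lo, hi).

pivot = 18; lo=0, mid=0, hi=9
a[mid]=16<18: swap a[0],a[0]; lo=1,mid=1 → [16, 6, 7, 11, 12, 13, 15, 3, 17, 18]
a[mid]=6<18: swap a[1],a[1]; lo=2,mid=2 → [16, 6, 7, 11, 12, 13, 15, 3, 17, 18]
a[mid]=7<18: swap a[2],a[2]; lo=3,mid=3 → [16, 6, 7, 11, 12, 13, 15, 3, 17, 18]
a[mid]=11<18: swap a[3],a[3]; lo=4,mid=4 → [16, 6, 7, 11, 12, 13, 15, 3, 17, 18]
a[mid]=12<18: swap a[4],a[4]; lo=5,mid=5 → [16, 6, 7, 11, 12, 13, 15, 3, 17, 18]
a[mid]=13<18: swap a[5],a[5]; lo=6,mid=6 → [16, 6, 7, 11, 12, 13, 15, 3, 17, 18]
a[mid]=15<18: swap a[6],a[6]; lo=7,mid=7 → [16, 6, 7, 11, 12, 13, 15, 3, 17, 18]
a[mid]=3<18: swap a[7],a[7]; lo=8,mid=8 → [16, 6, 7, 11, 12, 13, 15, 3, 17, 18]
a[mid]=17<18: swap a[8],a[8]; lo=9,mid=9 → [16, 6, 7, 11, 12, 13, 15, 3, 17, 18]
a[mid]=18=18: mid=10
end: lo=9, hi=9; a = [16, 6, 7, 11, 12, 13, 15, 3, 17, 18]

(9, 9)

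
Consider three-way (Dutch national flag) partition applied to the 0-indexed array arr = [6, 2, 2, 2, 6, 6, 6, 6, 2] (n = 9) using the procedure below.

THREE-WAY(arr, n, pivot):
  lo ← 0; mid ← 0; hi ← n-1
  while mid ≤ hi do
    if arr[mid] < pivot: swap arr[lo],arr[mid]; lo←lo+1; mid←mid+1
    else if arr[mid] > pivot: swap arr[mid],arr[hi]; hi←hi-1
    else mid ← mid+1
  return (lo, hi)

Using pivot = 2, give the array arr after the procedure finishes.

[2, 2, 2, 2, 6, 6, 6, 6, 6]

pivot = 2; lo=0, mid=0, hi=8
arr[mid]=6>2: swap arr[0],arr[8]; hi=7 → [2, 2, 2, 2, 6, 6, 6, 6, 6]
arr[mid]=2=2: mid=1
arr[mid]=2=2: mid=2
arr[mid]=2=2: mid=3
arr[mid]=2=2: mid=4
arr[mid]=6>2: swap arr[4],arr[7]; hi=6 → [2, 2, 2, 2, 6, 6, 6, 6, 6]
arr[mid]=6>2: swap arr[4],arr[6]; hi=5 → [2, 2, 2, 2, 6, 6, 6, 6, 6]
arr[mid]=6>2: swap arr[4],arr[5]; hi=4 → [2, 2, 2, 2, 6, 6, 6, 6, 6]
arr[mid]=6>2: swap arr[4],arr[4]; hi=3 → [2, 2, 2, 2, 6, 6, 6, 6, 6]
end: lo=0, hi=3; arr = [2, 2, 2, 2, 6, 6, 6, 6, 6]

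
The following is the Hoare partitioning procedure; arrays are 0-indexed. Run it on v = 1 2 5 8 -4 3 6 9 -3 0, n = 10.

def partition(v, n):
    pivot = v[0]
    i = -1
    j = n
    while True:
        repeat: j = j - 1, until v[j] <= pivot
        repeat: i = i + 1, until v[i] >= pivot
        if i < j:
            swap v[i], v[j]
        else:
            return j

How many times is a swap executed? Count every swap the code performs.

3

pivot = v[0] = 1; i = -1, j = 10
j→9 (v[9]=0≤1), i→0 (v[0]=1≥1); i<j, swap → 0 2 5 8 -4 3 6 9 -3 1
j→8 (v[8]=-3≤1), i→1 (v[1]=2≥1); i<j, swap → 0 -3 5 8 -4 3 6 9 2 1
j→4 (v[4]=-4≤1), i→2 (v[2]=5≥1); i<j, swap → 0 -3 -4 8 5 3 6 9 2 1
j→2, i→3; i≥j, return j=2. v = 0 -3 -4 8 5 3 6 9 2 1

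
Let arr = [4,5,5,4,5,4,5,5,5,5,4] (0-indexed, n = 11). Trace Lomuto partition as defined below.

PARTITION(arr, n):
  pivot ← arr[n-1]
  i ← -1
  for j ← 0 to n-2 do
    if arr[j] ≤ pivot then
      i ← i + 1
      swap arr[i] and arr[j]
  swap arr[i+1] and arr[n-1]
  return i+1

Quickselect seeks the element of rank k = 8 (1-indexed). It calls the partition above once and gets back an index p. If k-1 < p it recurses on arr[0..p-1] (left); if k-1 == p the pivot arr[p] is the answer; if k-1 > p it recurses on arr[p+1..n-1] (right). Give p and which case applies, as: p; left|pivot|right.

3; right

pivot = arr[10] = 4; i = -1
j=0: arr[0]=4 ≤ 4 → i=0, swap arr[0],arr[0] (no change) → [4,5,5,4,5,4,5,5,5,5,4]
j=1: arr[1]=5 > 4 → no swap
j=2: arr[2]=5 > 4 → no swap
j=3: arr[3]=4 ≤ 4 → i=1, swap arr[1],arr[3] → [4,4,5,5,5,4,5,5,5,5,4]
j=4: arr[4]=5 > 4 → no swap
j=5: arr[5]=4 ≤ 4 → i=2, swap arr[2],arr[5] → [4,4,4,5,5,5,5,5,5,5,4]
j=6: arr[6]=5 > 4 → no swap
j=7: arr[7]=5 > 4 → no swap
j=8: arr[8]=5 > 4 → no swap
j=9: arr[9]=5 > 4 → no swap
final swap arr[3],arr[10] → [4,4,4,4,5,5,5,5,5,5,5]; return 3
p = 3; k-1 = 7 > 3 ⇒ right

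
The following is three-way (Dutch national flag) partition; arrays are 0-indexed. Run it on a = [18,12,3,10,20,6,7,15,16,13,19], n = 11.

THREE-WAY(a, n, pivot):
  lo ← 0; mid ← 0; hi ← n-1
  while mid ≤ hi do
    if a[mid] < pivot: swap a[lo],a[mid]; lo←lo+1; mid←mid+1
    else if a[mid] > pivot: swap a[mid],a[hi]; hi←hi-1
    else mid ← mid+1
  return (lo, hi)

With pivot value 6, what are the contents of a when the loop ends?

lo=0 mid=0 hi=10
18>6: swap(0,10), hi=9 ⇒ [19,12,3,10,20,6,7,15,16,13,18]
19>6: swap(0,9), hi=8 ⇒ [13,12,3,10,20,6,7,15,16,19,18]
13>6: swap(0,8), hi=7 ⇒ [16,12,3,10,20,6,7,15,13,19,18]
16>6: swap(0,7), hi=6 ⇒ [15,12,3,10,20,6,7,16,13,19,18]
15>6: swap(0,6), hi=5 ⇒ [7,12,3,10,20,6,15,16,13,19,18]
7>6: swap(0,5), hi=4 ⇒ [6,12,3,10,20,7,15,16,13,19,18]
6=6: mid=1
12>6: swap(1,4), hi=3 ⇒ [6,20,3,10,12,7,15,16,13,19,18]
20>6: swap(1,3), hi=2 ⇒ [6,10,3,20,12,7,15,16,13,19,18]
10>6: swap(1,2), hi=1 ⇒ [6,3,10,20,12,7,15,16,13,19,18]
3<6: swap(0,1), lo=1 mid=2 ⇒ [3,6,10,20,12,7,15,16,13,19,18]
done. lo=1 hi=1; a=[3,6,10,20,12,7,15,16,13,19,18]

[3,6,10,20,12,7,15,16,13,19,18]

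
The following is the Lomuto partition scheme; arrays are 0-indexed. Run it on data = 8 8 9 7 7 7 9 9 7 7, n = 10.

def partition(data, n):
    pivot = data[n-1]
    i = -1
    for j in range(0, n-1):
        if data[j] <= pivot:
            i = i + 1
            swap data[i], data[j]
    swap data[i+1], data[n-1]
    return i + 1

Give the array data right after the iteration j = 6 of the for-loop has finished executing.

pivot = data[9] = 7; i = -1
j=0: data[0]=8 > 7 → no swap
j=1: data[1]=8 > 7 → no swap
j=2: data[2]=9 > 7 → no swap
j=3: data[3]=7 ≤ 7 → i=0, swap data[0],data[3] → 7 8 9 8 7 7 9 9 7 7
j=4: data[4]=7 ≤ 7 → i=1, swap data[1],data[4] → 7 7 9 8 8 7 9 9 7 7
j=5: data[5]=7 ≤ 7 → i=2, swap data[2],data[5] → 7 7 7 8 8 9 9 9 7 7
j=6: data[6]=9 > 7 → no swap
(after j=6) data = 7 7 7 8 8 9 9 9 7 7

7 7 7 8 8 9 9 9 7 7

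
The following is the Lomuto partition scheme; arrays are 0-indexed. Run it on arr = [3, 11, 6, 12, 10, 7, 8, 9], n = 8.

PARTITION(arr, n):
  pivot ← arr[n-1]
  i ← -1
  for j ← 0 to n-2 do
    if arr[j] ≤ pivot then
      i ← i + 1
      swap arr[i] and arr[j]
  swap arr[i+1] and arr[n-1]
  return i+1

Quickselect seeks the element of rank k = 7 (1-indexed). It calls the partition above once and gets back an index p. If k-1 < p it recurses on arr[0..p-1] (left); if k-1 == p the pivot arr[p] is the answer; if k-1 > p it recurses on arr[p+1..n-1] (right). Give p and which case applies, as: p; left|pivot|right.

pivot=9, i=-1
j=0: 3≤9, i=0, swap(0,0) ⇒ [3, 11, 6, 12, 10, 7, 8, 9]
j=1: 11>9, skip
j=2: 6≤9, i=1, swap(1,2) ⇒ [3, 6, 11, 12, 10, 7, 8, 9]
j=3: 12>9, skip
j=4: 10>9, skip
j=5: 7≤9, i=2, swap(2,5) ⇒ [3, 6, 7, 12, 10, 11, 8, 9]
j=6: 8≤9, i=3, swap(3,6) ⇒ [3, 6, 7, 8, 10, 11, 12, 9]
swap(4,7) ⇒ [3, 6, 7, 8, 9, 11, 12, 10]; return 4
p = 4; k-1 = 6 > 4 ⇒ right

4; right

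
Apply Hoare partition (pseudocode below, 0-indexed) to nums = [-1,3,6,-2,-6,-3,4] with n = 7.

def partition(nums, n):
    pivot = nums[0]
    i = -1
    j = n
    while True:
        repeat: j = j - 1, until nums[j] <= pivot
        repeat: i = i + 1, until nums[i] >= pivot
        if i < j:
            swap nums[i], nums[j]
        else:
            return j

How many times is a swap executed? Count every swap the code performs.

pivot=-1
j stops at 5 (-3), i stops at 0 (-1); swap ⇒ [-3,3,6,-2,-6,-1,4]
j stops at 4 (-6), i stops at 1 (3); swap ⇒ [-3,-6,6,-2,3,-1,4]
j stops at 3 (-2), i stops at 2 (6); swap ⇒ [-3,-6,-2,6,3,-1,4]
j stops at 2, i stops at 3; i≥j ⇒ return 2. nums=[-3,-6,-2,6,3,-1,4]

3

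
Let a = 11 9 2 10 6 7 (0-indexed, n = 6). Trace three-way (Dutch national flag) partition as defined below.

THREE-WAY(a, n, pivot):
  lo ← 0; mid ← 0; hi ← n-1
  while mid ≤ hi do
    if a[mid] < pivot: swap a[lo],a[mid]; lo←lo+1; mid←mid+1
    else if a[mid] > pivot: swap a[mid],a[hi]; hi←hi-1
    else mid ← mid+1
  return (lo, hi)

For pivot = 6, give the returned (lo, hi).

(1, 1)

lo=0 mid=0 hi=5
11>6: swap(0,5), hi=4 ⇒ 7 9 2 10 6 11
7>6: swap(0,4), hi=3 ⇒ 6 9 2 10 7 11
6=6: mid=1
9>6: swap(1,3), hi=2 ⇒ 6 10 2 9 7 11
10>6: swap(1,2), hi=1 ⇒ 6 2 10 9 7 11
2<6: swap(0,1), lo=1 mid=2 ⇒ 2 6 10 9 7 11
done. lo=1 hi=1; a=2 6 10 9 7 11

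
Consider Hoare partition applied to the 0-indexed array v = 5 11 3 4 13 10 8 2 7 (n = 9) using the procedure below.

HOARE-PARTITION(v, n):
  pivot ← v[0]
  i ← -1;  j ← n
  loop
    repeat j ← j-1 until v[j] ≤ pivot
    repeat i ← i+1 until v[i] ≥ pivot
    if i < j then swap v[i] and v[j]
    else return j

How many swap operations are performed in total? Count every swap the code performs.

2

pivot = v[0] = 5; i = -1, j = 9
j→7 (v[7]=2≤5), i→0 (v[0]=5≥5); i<j, swap → 2 11 3 4 13 10 8 5 7
j→3 (v[3]=4≤5), i→1 (v[1]=11≥5); i<j, swap → 2 4 3 11 13 10 8 5 7
j→2, i→3; i≥j, return j=2. v = 2 4 3 11 13 10 8 5 7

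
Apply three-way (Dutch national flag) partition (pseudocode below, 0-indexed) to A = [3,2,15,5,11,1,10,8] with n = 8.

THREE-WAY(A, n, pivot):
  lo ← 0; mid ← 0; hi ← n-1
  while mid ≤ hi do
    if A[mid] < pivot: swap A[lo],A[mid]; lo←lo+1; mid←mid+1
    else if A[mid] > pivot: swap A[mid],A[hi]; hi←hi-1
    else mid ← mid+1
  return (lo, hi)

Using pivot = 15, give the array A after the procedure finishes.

pivot = 15; lo=0, mid=0, hi=7
A[mid]=3<15: swap A[0],A[0]; lo=1,mid=1 → [3,2,15,5,11,1,10,8]
A[mid]=2<15: swap A[1],A[1]; lo=2,mid=2 → [3,2,15,5,11,1,10,8]
A[mid]=15=15: mid=3
A[mid]=5<15: swap A[2],A[3]; lo=3,mid=4 → [3,2,5,15,11,1,10,8]
A[mid]=11<15: swap A[3],A[4]; lo=4,mid=5 → [3,2,5,11,15,1,10,8]
A[mid]=1<15: swap A[4],A[5]; lo=5,mid=6 → [3,2,5,11,1,15,10,8]
A[mid]=10<15: swap A[5],A[6]; lo=6,mid=7 → [3,2,5,11,1,10,15,8]
A[mid]=8<15: swap A[6],A[7]; lo=7,mid=8 → [3,2,5,11,1,10,8,15]
end: lo=7, hi=7; A = [3,2,5,11,1,10,8,15]

[3,2,5,11,1,10,8,15]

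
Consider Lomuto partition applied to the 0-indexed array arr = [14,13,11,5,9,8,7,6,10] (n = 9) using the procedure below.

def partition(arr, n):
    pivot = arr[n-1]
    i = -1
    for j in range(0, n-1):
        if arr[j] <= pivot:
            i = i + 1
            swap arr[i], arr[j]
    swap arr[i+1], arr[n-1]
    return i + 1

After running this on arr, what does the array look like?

pivot=10, i=-1
j=0: 14>10, skip
j=1: 13>10, skip
j=2: 11>10, skip
j=3: 5≤10, i=0, swap(0,3) ⇒ [5,13,11,14,9,8,7,6,10]
j=4: 9≤10, i=1, swap(1,4) ⇒ [5,9,11,14,13,8,7,6,10]
j=5: 8≤10, i=2, swap(2,5) ⇒ [5,9,8,14,13,11,7,6,10]
j=6: 7≤10, i=3, swap(3,6) ⇒ [5,9,8,7,13,11,14,6,10]
j=7: 6≤10, i=4, swap(4,7) ⇒ [5,9,8,7,6,11,14,13,10]
swap(5,8) ⇒ [5,9,8,7,6,10,14,13,11]; return 5

[5,9,8,7,6,10,14,13,11]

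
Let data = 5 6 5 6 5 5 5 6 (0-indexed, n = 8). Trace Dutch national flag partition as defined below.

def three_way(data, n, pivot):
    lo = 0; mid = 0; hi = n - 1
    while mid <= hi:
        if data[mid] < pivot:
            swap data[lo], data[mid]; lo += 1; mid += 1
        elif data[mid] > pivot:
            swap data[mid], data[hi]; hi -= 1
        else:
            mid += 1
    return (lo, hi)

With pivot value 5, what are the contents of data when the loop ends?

5 5 5 5 5 6 6 6

pivot = 5; lo=0, mid=0, hi=7
data[mid]=5=5: mid=1
data[mid]=6>5: swap data[1],data[7]; hi=6 → 5 6 5 6 5 5 5 6
data[mid]=6>5: swap data[1],data[6]; hi=5 → 5 5 5 6 5 5 6 6
data[mid]=5=5: mid=2
data[mid]=5=5: mid=3
data[mid]=6>5: swap data[3],data[5]; hi=4 → 5 5 5 5 5 6 6 6
data[mid]=5=5: mid=4
data[mid]=5=5: mid=5
end: lo=0, hi=4; data = 5 5 5 5 5 6 6 6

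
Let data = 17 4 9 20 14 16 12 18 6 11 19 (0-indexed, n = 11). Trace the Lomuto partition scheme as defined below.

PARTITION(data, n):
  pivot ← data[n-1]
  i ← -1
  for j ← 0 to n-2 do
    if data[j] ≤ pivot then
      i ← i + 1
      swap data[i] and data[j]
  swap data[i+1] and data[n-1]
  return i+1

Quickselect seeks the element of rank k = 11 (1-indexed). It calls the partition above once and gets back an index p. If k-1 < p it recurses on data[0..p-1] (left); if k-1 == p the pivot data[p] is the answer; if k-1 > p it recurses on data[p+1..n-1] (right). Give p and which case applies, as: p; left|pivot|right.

9; right

pivot = data[10] = 19; i = -1
j=0: data[0]=17 ≤ 19 → i=0, swap data[0],data[0] (no change) → 17 4 9 20 14 16 12 18 6 11 19
j=1: data[1]=4 ≤ 19 → i=1, swap data[1],data[1] (no change) → 17 4 9 20 14 16 12 18 6 11 19
j=2: data[2]=9 ≤ 19 → i=2, swap data[2],data[2] (no change) → 17 4 9 20 14 16 12 18 6 11 19
j=3: data[3]=20 > 19 → no swap
j=4: data[4]=14 ≤ 19 → i=3, swap data[3],data[4] → 17 4 9 14 20 16 12 18 6 11 19
j=5: data[5]=16 ≤ 19 → i=4, swap data[4],data[5] → 17 4 9 14 16 20 12 18 6 11 19
j=6: data[6]=12 ≤ 19 → i=5, swap data[5],data[6] → 17 4 9 14 16 12 20 18 6 11 19
j=7: data[7]=18 ≤ 19 → i=6, swap data[6],data[7] → 17 4 9 14 16 12 18 20 6 11 19
j=8: data[8]=6 ≤ 19 → i=7, swap data[7],data[8] → 17 4 9 14 16 12 18 6 20 11 19
j=9: data[9]=11 ≤ 19 → i=8, swap data[8],data[9] → 17 4 9 14 16 12 18 6 11 20 19
final swap data[9],data[10] → 17 4 9 14 16 12 18 6 11 19 20; return 9
p = 9; k-1 = 10 > 9 ⇒ right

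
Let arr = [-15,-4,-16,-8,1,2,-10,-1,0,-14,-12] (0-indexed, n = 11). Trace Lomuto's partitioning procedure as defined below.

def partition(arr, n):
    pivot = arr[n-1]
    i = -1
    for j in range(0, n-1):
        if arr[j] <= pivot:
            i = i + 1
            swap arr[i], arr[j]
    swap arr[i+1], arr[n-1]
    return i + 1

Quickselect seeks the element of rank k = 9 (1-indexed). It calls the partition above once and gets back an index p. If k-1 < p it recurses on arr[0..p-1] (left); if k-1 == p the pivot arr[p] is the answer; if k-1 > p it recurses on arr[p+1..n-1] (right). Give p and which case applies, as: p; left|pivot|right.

3; right

pivot = arr[10] = -12; i = -1
j=0: arr[0]=-15 ≤ -12 → i=0, swap arr[0],arr[0] (no change) → [-15,-4,-16,-8,1,2,-10,-1,0,-14,-12]
j=1: arr[1]=-4 > -12 → no swap
j=2: arr[2]=-16 ≤ -12 → i=1, swap arr[1],arr[2] → [-15,-16,-4,-8,1,2,-10,-1,0,-14,-12]
j=3: arr[3]=-8 > -12 → no swap
j=4: arr[4]=1 > -12 → no swap
j=5: arr[5]=2 > -12 → no swap
j=6: arr[6]=-10 > -12 → no swap
j=7: arr[7]=-1 > -12 → no swap
j=8: arr[8]=0 > -12 → no swap
j=9: arr[9]=-14 ≤ -12 → i=2, swap arr[2],arr[9] → [-15,-16,-14,-8,1,2,-10,-1,0,-4,-12]
final swap arr[3],arr[10] → [-15,-16,-14,-12,1,2,-10,-1,0,-4,-8]; return 3
p = 3; k-1 = 8 > 3 ⇒ right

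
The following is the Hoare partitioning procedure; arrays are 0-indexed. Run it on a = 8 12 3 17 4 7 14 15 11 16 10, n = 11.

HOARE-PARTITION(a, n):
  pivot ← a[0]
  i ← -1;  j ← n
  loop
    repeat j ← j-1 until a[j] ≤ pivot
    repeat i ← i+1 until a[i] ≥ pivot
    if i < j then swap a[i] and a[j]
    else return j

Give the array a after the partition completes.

pivot = a[0] = 8; i = -1, j = 11
j→5 (a[5]=7≤8), i→0 (a[0]=8≥8); i<j, swap → 7 12 3 17 4 8 14 15 11 16 10
j→4 (a[4]=4≤8), i→1 (a[1]=12≥8); i<j, swap → 7 4 3 17 12 8 14 15 11 16 10
j→2, i→3; i≥j, return j=2. a = 7 4 3 17 12 8 14 15 11 16 10

7 4 3 17 12 8 14 15 11 16 10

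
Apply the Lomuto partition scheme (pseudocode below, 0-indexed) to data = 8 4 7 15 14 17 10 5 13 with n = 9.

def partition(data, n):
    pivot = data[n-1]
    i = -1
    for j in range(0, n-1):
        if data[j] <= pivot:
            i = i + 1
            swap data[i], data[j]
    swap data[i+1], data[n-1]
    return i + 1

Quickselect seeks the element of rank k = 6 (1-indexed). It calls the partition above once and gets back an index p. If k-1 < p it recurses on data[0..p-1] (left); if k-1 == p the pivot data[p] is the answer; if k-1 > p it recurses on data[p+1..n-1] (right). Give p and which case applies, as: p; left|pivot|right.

pivot = data[8] = 13; i = -1
j=0: data[0]=8 ≤ 13 → i=0, swap data[0],data[0] (no change) → 8 4 7 15 14 17 10 5 13
j=1: data[1]=4 ≤ 13 → i=1, swap data[1],data[1] (no change) → 8 4 7 15 14 17 10 5 13
j=2: data[2]=7 ≤ 13 → i=2, swap data[2],data[2] (no change) → 8 4 7 15 14 17 10 5 13
j=3: data[3]=15 > 13 → no swap
j=4: data[4]=14 > 13 → no swap
j=5: data[5]=17 > 13 → no swap
j=6: data[6]=10 ≤ 13 → i=3, swap data[3],data[6] → 8 4 7 10 14 17 15 5 13
j=7: data[7]=5 ≤ 13 → i=4, swap data[4],data[7] → 8 4 7 10 5 17 15 14 13
final swap data[5],data[8] → 8 4 7 10 5 13 15 14 17; return 5
p = 5; k-1 = 5 == 5 ⇒ pivot

5; pivot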